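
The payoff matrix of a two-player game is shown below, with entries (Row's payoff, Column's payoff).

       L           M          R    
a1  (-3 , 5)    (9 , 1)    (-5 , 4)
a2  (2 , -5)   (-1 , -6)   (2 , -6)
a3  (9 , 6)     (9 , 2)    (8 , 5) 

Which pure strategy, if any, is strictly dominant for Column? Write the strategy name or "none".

L vs M: a1: 5>1, a2: -5>-6, a3: 6>2.
L vs R: a1: 5>4, a2: -5>-6, a3: 6>5.
L strictly beats every other strategy against every opponent action, so it is strictly dominant.

L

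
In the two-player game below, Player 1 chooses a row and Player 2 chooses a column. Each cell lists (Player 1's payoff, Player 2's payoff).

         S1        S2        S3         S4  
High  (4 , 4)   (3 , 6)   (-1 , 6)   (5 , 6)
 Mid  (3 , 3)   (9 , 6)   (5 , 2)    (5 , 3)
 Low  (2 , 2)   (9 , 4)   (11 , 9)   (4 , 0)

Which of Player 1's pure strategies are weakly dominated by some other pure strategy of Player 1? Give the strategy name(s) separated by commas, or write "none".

none

Nothing dominates High: Mid at S1 (4>3); Low at S1 (4>2).
Nothing dominates Mid: High at S2 (9>3); Low at S1 (3>2).
Low: no other strategy beats it everywhere (High at S2 (9>3); Mid at S3 (11>5)).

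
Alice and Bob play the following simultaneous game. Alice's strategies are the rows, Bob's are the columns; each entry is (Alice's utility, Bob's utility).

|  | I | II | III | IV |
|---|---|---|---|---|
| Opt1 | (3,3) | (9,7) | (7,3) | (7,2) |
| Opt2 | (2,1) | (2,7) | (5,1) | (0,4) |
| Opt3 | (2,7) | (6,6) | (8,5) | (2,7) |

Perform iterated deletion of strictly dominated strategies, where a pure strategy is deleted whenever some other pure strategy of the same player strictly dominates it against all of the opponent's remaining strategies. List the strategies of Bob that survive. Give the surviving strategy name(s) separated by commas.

II

For Alice, Opt1 strictly dominates Opt2 on the remaining columns (I: 3>2, II: 9>2, III: 7>5, IV: 7>0); eliminate Opt2.
For Bob, II strictly dominates III on the remaining rows (Opt1: 7>3, Opt3: 6>5); eliminate III.
Row Opt3 is eliminated: Opt1 beats it against every remaining column (I: 3>2, II: 9>6, IV: 7>2).
Column I is eliminated: II beats it against every remaining row (Opt1: 7>3).
For Bob, II strictly dominates IV on the remaining rows (Opt1: 7>2); eliminate IV.
Among the remaining strategies, none is strictly dominated by another pure strategy of the same player, so the elimination stops.
Surviving strategies — Alice: {Opt1}; Bob: {II}.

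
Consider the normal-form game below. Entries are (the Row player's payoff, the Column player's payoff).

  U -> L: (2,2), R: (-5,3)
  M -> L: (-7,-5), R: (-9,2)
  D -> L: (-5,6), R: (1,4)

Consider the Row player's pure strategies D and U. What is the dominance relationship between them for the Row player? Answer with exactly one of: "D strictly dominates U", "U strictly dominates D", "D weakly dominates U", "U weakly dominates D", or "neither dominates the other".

D's payoffs vs U's, by the Column player's action — L: -5<2, R: 1>-5.
D does better at R but worse at L; neither strategy dominates the other.

neither dominates the other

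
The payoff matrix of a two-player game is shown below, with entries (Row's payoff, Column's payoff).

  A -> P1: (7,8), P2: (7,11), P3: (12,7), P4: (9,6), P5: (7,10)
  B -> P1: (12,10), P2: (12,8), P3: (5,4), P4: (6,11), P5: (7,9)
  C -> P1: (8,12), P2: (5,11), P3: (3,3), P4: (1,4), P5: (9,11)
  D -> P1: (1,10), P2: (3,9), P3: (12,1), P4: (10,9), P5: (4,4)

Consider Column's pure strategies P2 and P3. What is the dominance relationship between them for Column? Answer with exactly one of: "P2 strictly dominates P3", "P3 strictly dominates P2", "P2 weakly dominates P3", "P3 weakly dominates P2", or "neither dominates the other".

P2's payoffs vs P3's, by Row's action — A: 11>7, B: 8>4, C: 11>3, D: 9>1.
Every comparison favours P2, so P2 strictly dominates P3.

P2 strictly dominates P3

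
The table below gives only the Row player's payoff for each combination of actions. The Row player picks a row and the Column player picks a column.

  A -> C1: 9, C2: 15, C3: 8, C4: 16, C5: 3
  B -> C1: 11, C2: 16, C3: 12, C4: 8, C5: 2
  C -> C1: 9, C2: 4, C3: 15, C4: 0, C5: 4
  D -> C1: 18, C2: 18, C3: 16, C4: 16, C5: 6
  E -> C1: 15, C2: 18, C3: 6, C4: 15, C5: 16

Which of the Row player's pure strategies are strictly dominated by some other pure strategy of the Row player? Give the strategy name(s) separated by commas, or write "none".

A is not dominated — it holds its own against B at C4 (16>8); C at C1 (9=9); D at C4 (16=16); E at C3 (8>6).
B: dominated, since D does at least as well everywhere (C1: 18>11, C2: 18>16, C3: 16>12, C4: 16>8, C5: 6>2).
D strictly dominates C — C1: 18>9, C2: 18>4, C3: 16>15, C4: 16>0, C5: 6>4.
D is not dominated — it holds its own against A at C1 (18>9); B at C1 (18>11); C at C1 (18>9); E at C1 (18>15).
E: no other strategy beats it everywhere (A at C1 (15>9); B at C1 (15>11); C at C1 (15>9); D at C2 (18=18)).

B, C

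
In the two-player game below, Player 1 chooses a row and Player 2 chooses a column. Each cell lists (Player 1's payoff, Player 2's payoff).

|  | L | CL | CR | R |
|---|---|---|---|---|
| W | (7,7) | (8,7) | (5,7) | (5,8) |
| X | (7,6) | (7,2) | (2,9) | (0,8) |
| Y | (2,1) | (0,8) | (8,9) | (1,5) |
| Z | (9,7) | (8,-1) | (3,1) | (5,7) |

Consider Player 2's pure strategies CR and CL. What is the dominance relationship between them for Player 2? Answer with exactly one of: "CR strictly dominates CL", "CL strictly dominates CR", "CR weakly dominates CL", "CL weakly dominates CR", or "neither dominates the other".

CR weakly dominates CL

CR's payoffs vs CL's, by Player 1's action — W: 7=7, X: 9>2, Y: 9>8, Z: 1>-1.
CR is at least as good everywhere and strictly better somewhere (tied only at W), so CR weakly but not strictly dominates CL.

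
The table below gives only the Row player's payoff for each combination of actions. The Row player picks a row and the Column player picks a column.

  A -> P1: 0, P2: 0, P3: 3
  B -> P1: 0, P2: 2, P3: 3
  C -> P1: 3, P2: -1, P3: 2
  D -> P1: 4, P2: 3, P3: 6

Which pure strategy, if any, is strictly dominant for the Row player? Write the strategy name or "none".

D vs A: P1: 4>0, P2: 3>0, P3: 6>3.
D vs B: P1: 4>0, P2: 3>2, P3: 6>3.
D vs C: P1: 4>3, P2: 3>-1, P3: 6>2.
D strictly beats every other strategy against every opponent action, so it is strictly dominant.

D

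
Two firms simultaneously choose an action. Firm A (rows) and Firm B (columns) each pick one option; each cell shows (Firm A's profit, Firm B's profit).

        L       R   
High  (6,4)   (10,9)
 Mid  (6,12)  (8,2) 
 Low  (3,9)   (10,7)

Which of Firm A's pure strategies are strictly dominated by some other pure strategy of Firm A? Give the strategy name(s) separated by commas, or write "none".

none

High is not dominated — it holds its own against Mid at L (6=6); Low at L (6>3).
Nothing dominates Mid: High at L (6=6); Low at L (6>3).
Nothing dominates Low: High at R (10=10); Mid at R (10>8).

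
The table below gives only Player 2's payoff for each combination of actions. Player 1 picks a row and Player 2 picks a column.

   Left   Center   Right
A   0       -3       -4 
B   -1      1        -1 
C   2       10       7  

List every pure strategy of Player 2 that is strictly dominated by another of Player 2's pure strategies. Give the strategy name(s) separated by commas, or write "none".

Nothing dominates Left: Center at A (0>-3); Right at A (0>-4).
Center: no other strategy beats it everywhere (Left at B (1>-1); Right at A (-3>-4)).
Right: dominated, since Center does at least as well everywhere (A: -3>-4, B: 1>-1, C: 10>7).

Right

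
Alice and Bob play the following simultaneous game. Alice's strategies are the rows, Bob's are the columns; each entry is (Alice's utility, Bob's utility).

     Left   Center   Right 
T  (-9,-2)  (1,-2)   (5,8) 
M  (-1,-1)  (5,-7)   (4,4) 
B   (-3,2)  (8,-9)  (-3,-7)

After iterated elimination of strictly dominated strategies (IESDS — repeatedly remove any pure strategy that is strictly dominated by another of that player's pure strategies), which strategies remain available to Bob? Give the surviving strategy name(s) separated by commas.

Right

For Bob, Right strictly dominates Center on the remaining rows (T: 8>-2, M: 4>-7, B: -7>-9); eliminate Center.
Alice's strategy B is strictly dominated by M (Left: -1>-3, Right: 4>-3) and is removed.
Bob's strategy Left is strictly dominated by Right (T: 8>-2, M: 4>-1) and is removed.
For Alice, T strictly dominates M on the remaining columns (Right: 5>4); eliminate M.
Among the remaining strategies, none is strictly dominated by another pure strategy of the same player, so the elimination stops.
Surviving strategies — Alice: {T}; Bob: {Right}.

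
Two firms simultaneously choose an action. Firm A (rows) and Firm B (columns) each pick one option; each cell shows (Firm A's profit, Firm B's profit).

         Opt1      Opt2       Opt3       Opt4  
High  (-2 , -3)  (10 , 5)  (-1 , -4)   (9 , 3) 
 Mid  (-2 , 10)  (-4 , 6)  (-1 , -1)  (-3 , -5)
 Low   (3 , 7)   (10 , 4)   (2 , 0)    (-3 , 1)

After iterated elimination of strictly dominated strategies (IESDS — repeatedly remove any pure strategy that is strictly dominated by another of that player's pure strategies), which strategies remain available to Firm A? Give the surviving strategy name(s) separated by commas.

Column Opt3 is eliminated: Opt1 beats it against every remaining row (High: -3>-4, Mid: 10>-1, Low: 7>0).
For Firm B, Opt2 strictly dominates Opt4 on the remaining rows (High: 5>3, Mid: 6>-5, Low: 4>1); eliminate Opt4.
For Firm A, Low strictly dominates Mid on the remaining columns (Opt1: 3>-2, Opt2: 10>-4); eliminate Mid.
Among the remaining strategies, none is strictly dominated by another pure strategy of the same player, so the elimination stops.
Surviving strategies — Firm A: {High, Low}; Firm B: {Opt1, Opt2}.

High, Low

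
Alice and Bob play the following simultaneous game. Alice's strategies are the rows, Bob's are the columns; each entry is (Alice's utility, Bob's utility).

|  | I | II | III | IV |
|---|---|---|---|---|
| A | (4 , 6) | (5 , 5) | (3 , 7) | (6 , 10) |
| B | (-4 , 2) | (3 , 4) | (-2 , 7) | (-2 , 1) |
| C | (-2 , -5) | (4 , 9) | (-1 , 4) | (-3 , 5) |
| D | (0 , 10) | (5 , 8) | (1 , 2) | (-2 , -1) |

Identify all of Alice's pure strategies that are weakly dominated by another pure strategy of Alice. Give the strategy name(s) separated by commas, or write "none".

B, C, D

A is not dominated — it holds its own against B at I (4>-4); C at I (4>-2); D at I (4>0).
A weakly dominates B — I: 4>-4, II: 5>3, III: 3>-2, IV: 6>-2.
C: dominated, since A does at least as well everywhere (I: 4>-2, II: 5>4, III: 3>-1, IV: 6>-3).
D is weakly dominated by A (I: 4>0, II: 5=5, III: 3>1, IV: 6>-2).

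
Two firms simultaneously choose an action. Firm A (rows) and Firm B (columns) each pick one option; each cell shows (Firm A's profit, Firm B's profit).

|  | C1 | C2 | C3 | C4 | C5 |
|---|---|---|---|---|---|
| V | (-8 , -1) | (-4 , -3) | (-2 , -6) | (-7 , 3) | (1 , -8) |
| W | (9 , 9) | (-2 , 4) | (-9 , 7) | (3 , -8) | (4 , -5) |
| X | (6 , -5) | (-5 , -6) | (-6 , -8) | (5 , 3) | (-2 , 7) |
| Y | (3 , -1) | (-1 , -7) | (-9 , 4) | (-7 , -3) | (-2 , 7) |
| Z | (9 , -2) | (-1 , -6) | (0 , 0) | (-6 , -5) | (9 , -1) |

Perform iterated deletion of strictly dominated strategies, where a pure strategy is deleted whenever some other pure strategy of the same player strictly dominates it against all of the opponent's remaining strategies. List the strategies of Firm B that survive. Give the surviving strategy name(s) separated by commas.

Row V is eliminated: Z beats it against every remaining column (C1: 9>-8, C2: -1>-4, C3: 0>-2, C4: -6>-7, C5: 9>1).
Column C2 is eliminated: C1 beats it against every remaining row (W: 9>4, X: -5>-6, Y: -1>-7, Z: -2>-6).
Row Y is eliminated: Z beats it against every remaining column (C1: 9>3, C3: 0>-9, C4: -6>-7, C5: 9>-2).
Firm B's strategy C4 is strictly dominated by C5 (W: -5>-8, X: 7>3, Z: -1>-5) and is removed.
Row X is eliminated: Z beats it against every remaining column (C1: 9>6, C3: 0>-6, C5: 9>-2).
For Firm B, C3 strictly dominates C5 on the remaining rows (W: 7>-5, Z: 0>-1); eliminate C5.
Among the remaining strategies, none is strictly dominated by another pure strategy of the same player, so the elimination stops.
Surviving strategies — Firm A: {W, Z}; Firm B: {C1, C3}.

C1, C3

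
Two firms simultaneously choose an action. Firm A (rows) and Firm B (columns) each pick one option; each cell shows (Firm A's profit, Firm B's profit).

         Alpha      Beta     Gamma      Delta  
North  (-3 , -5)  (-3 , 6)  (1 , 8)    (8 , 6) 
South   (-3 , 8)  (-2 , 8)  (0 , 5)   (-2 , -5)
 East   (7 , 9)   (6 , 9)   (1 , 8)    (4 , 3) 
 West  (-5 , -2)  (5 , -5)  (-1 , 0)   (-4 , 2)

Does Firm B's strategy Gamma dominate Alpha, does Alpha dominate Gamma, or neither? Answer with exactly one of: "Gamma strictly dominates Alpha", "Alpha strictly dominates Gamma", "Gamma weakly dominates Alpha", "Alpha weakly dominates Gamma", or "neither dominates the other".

Gamma's payoffs vs Alpha's, by Firm A's action — North: 8>-5, South: 5<8, East: 8<9, West: 0>-2.
Gamma does better at North, West but worse at South, East; neither strategy dominates the other.

neither dominates the other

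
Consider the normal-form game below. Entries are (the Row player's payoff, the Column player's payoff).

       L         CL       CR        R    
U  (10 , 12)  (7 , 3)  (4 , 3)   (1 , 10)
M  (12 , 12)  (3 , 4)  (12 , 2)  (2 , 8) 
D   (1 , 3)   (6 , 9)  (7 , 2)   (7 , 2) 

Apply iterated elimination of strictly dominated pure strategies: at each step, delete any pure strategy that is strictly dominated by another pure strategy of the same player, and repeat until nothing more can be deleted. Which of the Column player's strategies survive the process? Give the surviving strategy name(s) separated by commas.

L

For the Column player, L strictly dominates CR on the remaining rows (U: 12>3, M: 12>2, D: 3>2); eliminate CR.
For the Column player, L strictly dominates R on the remaining rows (U: 12>10, M: 12>8, D: 3>2); eliminate R.
The Row player's strategy D is strictly dominated by U (L: 10>1, CL: 7>6) and is removed.
The Column player's strategy CL is strictly dominated by L (U: 12>3, M: 12>4) and is removed.
For the Row player, M strictly dominates U on the remaining columns (L: 12>10); eliminate U.
Among the remaining strategies, none is strictly dominated by another pure strategy of the same player, so the elimination stops.
Surviving strategies — the Row player: {M}; the Column player: {L}.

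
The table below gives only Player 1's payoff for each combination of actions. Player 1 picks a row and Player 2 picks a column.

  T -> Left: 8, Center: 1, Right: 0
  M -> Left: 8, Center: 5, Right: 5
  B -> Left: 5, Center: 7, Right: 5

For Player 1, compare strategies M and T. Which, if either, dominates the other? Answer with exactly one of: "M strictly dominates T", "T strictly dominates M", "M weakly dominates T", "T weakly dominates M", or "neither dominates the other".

M's payoffs vs T's, by Player 2's action — Left: 8=8, Center: 5>1, Right: 5>0.
M is at least as good everywhere and strictly better somewhere (tied only at Left), so M weakly but not strictly dominates T.

M weakly dominates T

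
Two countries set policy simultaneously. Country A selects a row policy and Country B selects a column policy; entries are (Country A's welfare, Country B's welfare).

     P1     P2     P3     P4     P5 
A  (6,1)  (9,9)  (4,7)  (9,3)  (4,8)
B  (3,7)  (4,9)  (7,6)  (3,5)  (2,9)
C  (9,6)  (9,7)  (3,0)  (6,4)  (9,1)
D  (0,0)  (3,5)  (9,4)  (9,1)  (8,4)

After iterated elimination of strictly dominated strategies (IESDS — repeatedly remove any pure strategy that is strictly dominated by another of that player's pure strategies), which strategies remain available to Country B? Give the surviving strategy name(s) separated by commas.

Column P1 is eliminated: P2 beats it against every remaining row (A: 9>1, B: 9>7, C: 7>6, D: 5>0).
Country B's strategy P3 is strictly dominated by P2 (A: 9>7, B: 9>6, C: 7>0, D: 5>4) and is removed.
Country A's strategy B is strictly dominated by A (P2: 9>4, P4: 9>3, P5: 4>2) and is removed.
For Country B, P2 strictly dominates P4 on the remaining rows (A: 9>3, C: 7>4, D: 5>1); eliminate P4.
For Country A, C strictly dominates D on the remaining columns (P2: 9>3, P5: 9>8); eliminate D.
Country B's strategy P5 is strictly dominated by P2 (A: 9>8, C: 7>1) and is removed.
Among the remaining strategies, none is strictly dominated by another pure strategy of the same player, so the elimination stops.
Surviving strategies — Country A: {A, C}; Country B: {P2}.

P2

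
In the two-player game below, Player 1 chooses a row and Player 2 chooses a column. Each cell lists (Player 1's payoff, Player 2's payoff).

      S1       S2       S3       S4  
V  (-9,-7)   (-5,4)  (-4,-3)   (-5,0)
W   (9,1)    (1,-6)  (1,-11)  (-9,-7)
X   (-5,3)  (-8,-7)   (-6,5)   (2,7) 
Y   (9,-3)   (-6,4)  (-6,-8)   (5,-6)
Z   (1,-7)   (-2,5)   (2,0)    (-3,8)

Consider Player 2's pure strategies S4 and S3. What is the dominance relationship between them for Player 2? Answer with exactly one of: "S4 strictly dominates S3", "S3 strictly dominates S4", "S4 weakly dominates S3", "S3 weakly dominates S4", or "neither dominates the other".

Compare S4 to S3 across each opponent action: V: 0>-3, W: -7>-11, X: 7>5, Y: -6>-8, Z: 8>0.
S4 gives a strictly higher payoff against each opponent action, so S4 strictly dominates S3.

S4 strictly dominates S3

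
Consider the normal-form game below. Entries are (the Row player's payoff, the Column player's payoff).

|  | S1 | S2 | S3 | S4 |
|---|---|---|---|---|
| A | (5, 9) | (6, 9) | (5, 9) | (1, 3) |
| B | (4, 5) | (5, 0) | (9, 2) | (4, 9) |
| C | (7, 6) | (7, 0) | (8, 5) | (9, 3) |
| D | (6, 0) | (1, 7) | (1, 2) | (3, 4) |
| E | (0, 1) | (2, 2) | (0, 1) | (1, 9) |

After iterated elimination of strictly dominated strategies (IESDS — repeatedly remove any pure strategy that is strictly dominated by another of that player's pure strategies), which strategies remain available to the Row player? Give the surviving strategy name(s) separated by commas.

C

The Row player's strategy A is strictly dominated by C (S1: 7>5, S2: 7>6, S3: 8>5, S4: 9>1) and is removed.
Row D is eliminated: C beats it against every remaining column (S1: 7>6, S2: 7>1, S3: 8>1, S4: 9>3).
For the Row player, B strictly dominates E on the remaining columns (S1: 4>0, S2: 5>2, S3: 9>0, S4: 4>1); eliminate E.
The Column player's strategy S2 is strictly dominated by S1 (B: 5>0, C: 6>0) and is removed.
Column S3 is eliminated: S1 beats it against every remaining row (B: 5>2, C: 6>5).
For the Row player, C strictly dominates B on the remaining columns (S1: 7>4, S4: 9>4); eliminate B.
Column S4 is eliminated: S1 beats it against every remaining row (C: 6>3).
Among the remaining strategies, none is strictly dominated by another pure strategy of the same player, so the elimination stops.
Surviving strategies — the Row player: {C}; the Column player: {S1}.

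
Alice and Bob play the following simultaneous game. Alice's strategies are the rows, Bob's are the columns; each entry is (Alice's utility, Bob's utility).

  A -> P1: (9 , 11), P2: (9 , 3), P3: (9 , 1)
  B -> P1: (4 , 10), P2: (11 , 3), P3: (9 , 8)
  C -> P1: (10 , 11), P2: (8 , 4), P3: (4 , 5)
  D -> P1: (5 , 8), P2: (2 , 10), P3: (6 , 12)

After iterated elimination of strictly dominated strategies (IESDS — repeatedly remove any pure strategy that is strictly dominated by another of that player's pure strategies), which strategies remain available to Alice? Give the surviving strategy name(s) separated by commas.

C

For Alice, A strictly dominates D on the remaining columns (P1: 9>5, P2: 9>2, P3: 9>6); eliminate D.
Bob's strategy P2 is strictly dominated by P1 (A: 11>3, B: 10>3, C: 11>4) and is removed.
Bob's strategy P3 is strictly dominated by P1 (A: 11>1, B: 10>8, C: 11>5) and is removed.
Alice's strategy A is strictly dominated by C (P1: 10>9) and is removed.
Alice's strategy B is strictly dominated by C (P1: 10>4) and is removed.
Among the remaining strategies, none is strictly dominated by another pure strategy of the same player, so the elimination stops.
Surviving strategies — Alice: {C}; Bob: {P1}.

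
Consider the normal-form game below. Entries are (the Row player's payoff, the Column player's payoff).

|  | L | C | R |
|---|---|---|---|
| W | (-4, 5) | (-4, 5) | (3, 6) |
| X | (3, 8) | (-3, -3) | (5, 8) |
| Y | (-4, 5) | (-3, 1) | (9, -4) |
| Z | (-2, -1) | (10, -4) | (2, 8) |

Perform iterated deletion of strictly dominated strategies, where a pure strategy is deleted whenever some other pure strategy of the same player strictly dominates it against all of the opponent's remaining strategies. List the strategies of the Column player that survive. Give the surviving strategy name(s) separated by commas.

For the Row player, X strictly dominates W on the remaining columns (L: 3>-4, C: -3>-4, R: 5>3); eliminate W.
For the Column player, L strictly dominates C on the remaining rows (X: 8>-3, Y: 5>1, Z: -1>-4); eliminate C.
Row Z is eliminated: X beats it against every remaining column (L: 3>-2, R: 5>2).
Among the remaining strategies, none is strictly dominated by another pure strategy of the same player, so the elimination stops.
Surviving strategies — the Row player: {X, Y}; the Column player: {L, R}.

L, R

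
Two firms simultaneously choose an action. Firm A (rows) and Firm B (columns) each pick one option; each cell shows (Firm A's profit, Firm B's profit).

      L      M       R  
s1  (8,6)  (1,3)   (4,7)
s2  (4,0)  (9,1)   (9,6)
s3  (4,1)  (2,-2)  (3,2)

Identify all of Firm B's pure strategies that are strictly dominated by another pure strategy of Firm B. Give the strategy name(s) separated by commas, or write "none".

L, M

R strictly dominates L — s1: 7>6, s2: 6>0, s3: 2>1.
R strictly dominates M — s1: 7>3, s2: 6>1, s3: 2>-2.
R is not dominated — it holds its own against L at s1 (7>6); M at s1 (7>3).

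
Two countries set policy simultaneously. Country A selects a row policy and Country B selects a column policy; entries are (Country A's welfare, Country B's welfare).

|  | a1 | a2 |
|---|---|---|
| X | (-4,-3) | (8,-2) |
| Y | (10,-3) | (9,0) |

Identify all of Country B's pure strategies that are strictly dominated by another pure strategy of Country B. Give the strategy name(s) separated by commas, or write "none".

a1 is strictly dominated by a2 (X: -2>-3, Y: 0>-3).
a2 is not dominated — it holds its own against a1 at X (-2>-3).

a1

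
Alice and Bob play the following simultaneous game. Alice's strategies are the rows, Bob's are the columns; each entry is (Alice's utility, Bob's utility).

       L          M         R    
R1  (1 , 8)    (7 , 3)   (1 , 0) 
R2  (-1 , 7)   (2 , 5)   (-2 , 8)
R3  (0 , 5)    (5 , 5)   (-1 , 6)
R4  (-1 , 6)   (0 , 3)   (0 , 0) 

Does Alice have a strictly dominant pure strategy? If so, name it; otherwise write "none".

R1 vs R2: L: 1>-1, M: 7>2, R: 1>-2.
R1 vs R3: L: 1>0, M: 7>5, R: 1>-1.
R1 vs R4: L: 1>-1, M: 7>0, R: 1>0.
R1 strictly beats every other strategy against every opponent action, so it is strictly dominant.

R1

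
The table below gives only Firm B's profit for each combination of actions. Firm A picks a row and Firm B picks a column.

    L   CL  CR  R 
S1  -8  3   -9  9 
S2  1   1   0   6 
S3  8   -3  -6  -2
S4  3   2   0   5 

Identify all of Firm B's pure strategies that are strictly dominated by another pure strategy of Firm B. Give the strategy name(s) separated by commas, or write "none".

Nothing dominates L: CL at S2 (1=1); CR at S1 (-8>-9); R at S3 (8>-2).
CL is strictly dominated by R (S1: 9>3, S2: 6>1, S3: -2>-3, S4: 5>2).
CR: dominated, since L does at least as well everywhere (S1: -8>-9, S2: 1>0, S3: 8>-6, S4: 3>0).
R is not dominated — it holds its own against L at S1 (9>-8); CL at S1 (9>3); CR at S1 (9>-9).

CL, CR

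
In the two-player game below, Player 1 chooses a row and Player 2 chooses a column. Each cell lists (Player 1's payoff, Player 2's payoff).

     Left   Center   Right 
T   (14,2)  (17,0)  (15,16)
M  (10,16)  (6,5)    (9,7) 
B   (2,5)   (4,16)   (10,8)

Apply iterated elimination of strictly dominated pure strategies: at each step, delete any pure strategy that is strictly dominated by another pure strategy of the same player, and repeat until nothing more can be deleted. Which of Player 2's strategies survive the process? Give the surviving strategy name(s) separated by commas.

Right

For Player 1, T strictly dominates M on the remaining columns (Left: 14>10, Center: 17>6, Right: 15>9); eliminate M.
For Player 1, T strictly dominates B on the remaining columns (Left: 14>2, Center: 17>4, Right: 15>10); eliminate B.
Column Left is eliminated: Right beats it against every remaining row (T: 16>2).
Player 2's strategy Center is strictly dominated by Right (T: 16>0) and is removed.
Among the remaining strategies, none is strictly dominated by another pure strategy of the same player, so the elimination stops.
Surviving strategies — Player 1: {T}; Player 2: {Right}.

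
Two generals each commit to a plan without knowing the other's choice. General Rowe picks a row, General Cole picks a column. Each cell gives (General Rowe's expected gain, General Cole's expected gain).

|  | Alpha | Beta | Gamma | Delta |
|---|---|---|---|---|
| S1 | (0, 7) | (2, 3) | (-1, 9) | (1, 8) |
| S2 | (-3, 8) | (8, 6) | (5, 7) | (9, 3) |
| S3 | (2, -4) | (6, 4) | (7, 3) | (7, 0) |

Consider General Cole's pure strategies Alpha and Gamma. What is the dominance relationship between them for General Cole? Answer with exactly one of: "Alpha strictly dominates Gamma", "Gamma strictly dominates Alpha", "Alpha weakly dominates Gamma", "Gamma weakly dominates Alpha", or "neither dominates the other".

Compare Alpha to Gamma across every action of General Rowe: S1: 7<9, S2: 8>7, S3: -4<3.
Alpha does better at S2 but worse at S1, S3; neither strategy dominates the other.

neither dominates the other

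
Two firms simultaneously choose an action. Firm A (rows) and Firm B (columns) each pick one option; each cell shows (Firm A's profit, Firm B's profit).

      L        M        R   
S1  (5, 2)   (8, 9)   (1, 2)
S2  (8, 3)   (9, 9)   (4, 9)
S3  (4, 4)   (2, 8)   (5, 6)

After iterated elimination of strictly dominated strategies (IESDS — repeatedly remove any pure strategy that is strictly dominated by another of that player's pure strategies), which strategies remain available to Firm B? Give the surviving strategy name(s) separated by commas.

M, R

Firm A's strategy S1 is strictly dominated by S2 (L: 8>5, M: 9>8, R: 4>1) and is removed.
Column L is eliminated: M beats it against every remaining row (S2: 9>3, S3: 8>4).
Among the remaining strategies, none is strictly dominated by another pure strategy of the same player, so the elimination stops.
Surviving strategies — Firm A: {S2, S3}; Firm B: {M, R}.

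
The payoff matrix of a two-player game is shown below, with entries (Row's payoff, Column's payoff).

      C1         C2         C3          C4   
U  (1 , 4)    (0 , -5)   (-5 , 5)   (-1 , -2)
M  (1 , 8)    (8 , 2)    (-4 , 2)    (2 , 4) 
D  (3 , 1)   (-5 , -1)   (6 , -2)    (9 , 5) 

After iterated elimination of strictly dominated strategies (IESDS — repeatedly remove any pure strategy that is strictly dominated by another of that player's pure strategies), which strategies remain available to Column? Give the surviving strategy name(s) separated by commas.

For Column, C1 strictly dominates C2 on the remaining rows (U: 4>-5, M: 8>2, D: 1>-1); eliminate C2.
Row U is eliminated: D beats it against every remaining column (C1: 3>1, C3: 6>-5, C4: 9>-1).
For Row, D strictly dominates M on the remaining columns (C1: 3>1, C3: 6>-4, C4: 9>2); eliminate M.
Column's strategy C1 is strictly dominated by C4 (D: 5>1) and is removed.
For Column, C4 strictly dominates C3 on the remaining rows (D: 5>-2); eliminate C3.
Among the remaining strategies, none is strictly dominated by another pure strategy of the same player, so the elimination stops.
Surviving strategies — Row: {D}; Column: {C4}.

C4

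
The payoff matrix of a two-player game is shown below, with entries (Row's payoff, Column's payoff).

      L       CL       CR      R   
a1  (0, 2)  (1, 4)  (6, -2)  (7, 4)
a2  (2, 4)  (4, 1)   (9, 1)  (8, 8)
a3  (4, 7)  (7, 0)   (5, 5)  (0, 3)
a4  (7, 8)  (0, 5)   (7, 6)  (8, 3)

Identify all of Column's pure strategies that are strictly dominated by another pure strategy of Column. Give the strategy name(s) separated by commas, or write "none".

CR

L: no other strategy beats it everywhere (CL at a2 (4>1); CR at a1 (2>-2); R at a3 (7>3)).
Nothing dominates CL: L at a1 (4>2); CR at a1 (4>-2); R at a1 (4=4).
L strictly dominates CR — a1: 2>-2, a2: 4>1, a3: 7>5, a4: 8>6.
R is not dominated — it holds its own against L at a1 (4>2); CL at a1 (4=4); CR at a1 (4>-2).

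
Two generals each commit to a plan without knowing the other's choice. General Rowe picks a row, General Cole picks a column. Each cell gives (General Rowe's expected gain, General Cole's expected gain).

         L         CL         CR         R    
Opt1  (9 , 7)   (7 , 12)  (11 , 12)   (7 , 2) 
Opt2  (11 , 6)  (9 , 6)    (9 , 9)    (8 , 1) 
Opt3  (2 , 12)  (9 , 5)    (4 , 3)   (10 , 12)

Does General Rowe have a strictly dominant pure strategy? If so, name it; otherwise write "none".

none

Opt1 fails to dominate Opt2 at L (9<11).
Opt2 fails to dominate Opt1 at CR (9<11).
Opt3 fails to dominate Opt1 at L (2<9).
No single strategy dominates all the others.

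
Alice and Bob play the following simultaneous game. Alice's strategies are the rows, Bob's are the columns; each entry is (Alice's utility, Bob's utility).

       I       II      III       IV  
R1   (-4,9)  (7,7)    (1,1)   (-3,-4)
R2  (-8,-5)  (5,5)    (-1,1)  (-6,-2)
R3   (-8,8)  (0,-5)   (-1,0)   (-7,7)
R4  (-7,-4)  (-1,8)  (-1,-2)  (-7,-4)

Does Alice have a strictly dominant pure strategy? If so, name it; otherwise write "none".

R1

R1 vs R2: I: -4>-8, II: 7>5, III: 1>-1, IV: -3>-6.
R1 vs R3: I: -4>-8, II: 7>0, III: 1>-1, IV: -3>-7.
R1 vs R4: I: -4>-7, II: 7>-1, III: 1>-1, IV: -3>-7.
R1 strictly beats every other strategy against every opponent action, so it is strictly dominant.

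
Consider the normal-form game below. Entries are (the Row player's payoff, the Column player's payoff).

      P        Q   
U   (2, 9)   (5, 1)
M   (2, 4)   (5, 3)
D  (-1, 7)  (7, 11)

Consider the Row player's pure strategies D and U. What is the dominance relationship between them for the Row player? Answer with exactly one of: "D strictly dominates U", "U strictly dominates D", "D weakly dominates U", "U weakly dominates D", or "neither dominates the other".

D's payoffs vs U's, by the Column player's action — P: -1<2, Q: 7>5.
D does better at Q but worse at P; neither strategy dominates the other.

neither dominates the other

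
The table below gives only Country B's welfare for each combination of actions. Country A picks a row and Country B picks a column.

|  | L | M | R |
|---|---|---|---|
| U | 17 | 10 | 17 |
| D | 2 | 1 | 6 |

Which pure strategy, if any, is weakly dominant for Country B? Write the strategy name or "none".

R vs L: U: 17=17, D: 6>2.
R vs M: U: 17>10, D: 6>1.
R is at least as good as every other strategy against every opponent action, so it is weakly dominant.

R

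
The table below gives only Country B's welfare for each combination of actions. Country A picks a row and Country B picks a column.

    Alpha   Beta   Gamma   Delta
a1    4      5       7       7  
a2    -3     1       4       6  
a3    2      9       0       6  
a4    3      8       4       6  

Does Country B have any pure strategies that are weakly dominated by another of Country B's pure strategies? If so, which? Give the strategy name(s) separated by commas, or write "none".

Alpha is weakly dominated by Beta (a1: 5>4, a2: 1>-3, a3: 9>2, a4: 8>3).
Beta is not dominated — it holds its own against Alpha at a1 (5>4); Gamma at a3 (9>0); Delta at a3 (9>6).
Delta weakly dominates Gamma — a1: 7=7, a2: 6>4, a3: 6>0, a4: 6>4.
Delta is not dominated — it holds its own against Alpha at a1 (7>4); Beta at a1 (7>5); Gamma at a2 (6>4).

Alpha, Gamma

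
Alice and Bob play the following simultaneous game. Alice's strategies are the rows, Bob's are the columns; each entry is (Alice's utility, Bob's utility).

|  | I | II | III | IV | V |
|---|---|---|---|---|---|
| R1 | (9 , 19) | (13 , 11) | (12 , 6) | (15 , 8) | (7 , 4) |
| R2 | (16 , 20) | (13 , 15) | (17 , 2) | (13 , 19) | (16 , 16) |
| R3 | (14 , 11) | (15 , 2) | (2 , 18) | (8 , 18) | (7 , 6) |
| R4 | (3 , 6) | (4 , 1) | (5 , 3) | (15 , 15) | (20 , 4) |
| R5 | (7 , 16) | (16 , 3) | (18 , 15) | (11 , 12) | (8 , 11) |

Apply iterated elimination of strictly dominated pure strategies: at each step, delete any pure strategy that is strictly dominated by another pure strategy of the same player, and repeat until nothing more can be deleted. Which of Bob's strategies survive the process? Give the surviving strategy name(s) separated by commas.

Column II is eliminated: I beats it against every remaining row (R1: 19>11, R2: 20>15, R3: 11>2, R4: 6>1, R5: 16>3).
Row R3 is eliminated: R2 beats it against every remaining column (I: 16>14, III: 17>2, IV: 13>8, V: 16>7).
Bob's strategy III is strictly dominated by I (R1: 19>6, R2: 20>2, R4: 6>3, R5: 16>15) and is removed.
Alice's strategy R5 is strictly dominated by R2 (I: 16>7, IV: 13>11, V: 16>8) and is removed.
Column V is eliminated: I beats it against every remaining row (R1: 19>4, R2: 20>16, R4: 6>4).
Among the remaining strategies, none is strictly dominated by another pure strategy of the same player, so the elimination stops.
Surviving strategies — Alice: {R1, R2, R4}; Bob: {I, IV}.

I, IV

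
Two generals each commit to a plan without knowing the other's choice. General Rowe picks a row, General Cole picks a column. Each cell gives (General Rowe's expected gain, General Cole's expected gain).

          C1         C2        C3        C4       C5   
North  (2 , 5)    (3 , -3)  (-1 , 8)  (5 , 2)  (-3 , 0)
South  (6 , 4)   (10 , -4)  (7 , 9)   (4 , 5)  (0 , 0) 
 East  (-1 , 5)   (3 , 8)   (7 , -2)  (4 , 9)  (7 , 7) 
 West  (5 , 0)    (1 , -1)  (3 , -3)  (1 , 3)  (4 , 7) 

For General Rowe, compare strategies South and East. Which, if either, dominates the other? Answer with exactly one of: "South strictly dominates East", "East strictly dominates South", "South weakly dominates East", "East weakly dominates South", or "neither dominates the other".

neither dominates the other

Compare South to East across every action of General Cole: C1: 6>-1, C2: 10>3, C3: 7=7, C4: 4=4, C5: 0<7.
South does better at C1, C2 but worse at C5; neither strategy dominates the other.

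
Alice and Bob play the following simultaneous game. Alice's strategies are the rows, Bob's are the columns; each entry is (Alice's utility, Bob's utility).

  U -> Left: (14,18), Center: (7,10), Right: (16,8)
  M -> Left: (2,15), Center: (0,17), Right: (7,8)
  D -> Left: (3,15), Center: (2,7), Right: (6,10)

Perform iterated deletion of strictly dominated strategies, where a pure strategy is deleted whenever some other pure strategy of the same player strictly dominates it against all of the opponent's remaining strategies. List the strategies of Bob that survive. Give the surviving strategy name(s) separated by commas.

Row M is eliminated: U beats it against every remaining column (Left: 14>2, Center: 7>0, Right: 16>7).
Row D is eliminated: U beats it against every remaining column (Left: 14>3, Center: 7>2, Right: 16>6).
Column Center is eliminated: Left beats it against every remaining row (U: 18>10).
Column Right is eliminated: Left beats it against every remaining row (U: 18>8).
Among the remaining strategies, none is strictly dominated by another pure strategy of the same player, so the elimination stops.
Surviving strategies — Alice: {U}; Bob: {Left}.

Left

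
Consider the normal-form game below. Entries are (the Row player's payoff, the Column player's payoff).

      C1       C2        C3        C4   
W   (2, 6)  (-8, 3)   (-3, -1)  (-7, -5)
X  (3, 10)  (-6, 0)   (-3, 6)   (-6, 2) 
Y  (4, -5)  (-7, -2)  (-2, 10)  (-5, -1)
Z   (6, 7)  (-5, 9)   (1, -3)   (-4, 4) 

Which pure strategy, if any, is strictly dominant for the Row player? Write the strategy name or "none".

Z

Z vs W: C1: 6>2, C2: -5>-8, C3: 1>-3, C4: -4>-7.
Z vs X: C1: 6>3, C2: -5>-6, C3: 1>-3, C4: -4>-6.
Z vs Y: C1: 6>4, C2: -5>-7, C3: 1>-2, C4: -4>-5.
Z strictly beats every other strategy against every opponent action, so it is strictly dominant.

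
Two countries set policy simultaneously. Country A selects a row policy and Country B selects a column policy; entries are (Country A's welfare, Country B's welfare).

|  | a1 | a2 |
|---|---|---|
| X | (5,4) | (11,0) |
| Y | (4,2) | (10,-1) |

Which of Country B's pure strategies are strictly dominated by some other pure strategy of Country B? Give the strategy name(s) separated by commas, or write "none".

a2

Nothing dominates a1: a2 at X (4>0).
a2: dominated, since a1 does at least as well everywhere (X: 4>0, Y: 2>-1).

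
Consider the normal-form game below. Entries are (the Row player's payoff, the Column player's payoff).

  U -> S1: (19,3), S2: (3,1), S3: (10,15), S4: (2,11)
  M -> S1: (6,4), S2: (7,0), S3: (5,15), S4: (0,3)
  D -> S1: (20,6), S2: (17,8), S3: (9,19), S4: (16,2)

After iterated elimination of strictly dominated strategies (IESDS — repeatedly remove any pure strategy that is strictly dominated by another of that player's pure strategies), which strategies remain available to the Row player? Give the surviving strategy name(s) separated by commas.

U

The Row player's strategy M is strictly dominated by D (S1: 20>6, S2: 17>7, S3: 9>5, S4: 16>0) and is removed.
Column S1 is eliminated: S3 beats it against every remaining row (U: 15>3, D: 19>6).
Column S2 is eliminated: S3 beats it against every remaining row (U: 15>1, D: 19>8).
The Column player's strategy S4 is strictly dominated by S3 (U: 15>11, D: 19>2) and is removed.
For the Row player, U strictly dominates D on the remaining columns (S3: 10>9); eliminate D.
Among the remaining strategies, none is strictly dominated by another pure strategy of the same player, so the elimination stops.
Surviving strategies — the Row player: {U}; the Column player: {S3}.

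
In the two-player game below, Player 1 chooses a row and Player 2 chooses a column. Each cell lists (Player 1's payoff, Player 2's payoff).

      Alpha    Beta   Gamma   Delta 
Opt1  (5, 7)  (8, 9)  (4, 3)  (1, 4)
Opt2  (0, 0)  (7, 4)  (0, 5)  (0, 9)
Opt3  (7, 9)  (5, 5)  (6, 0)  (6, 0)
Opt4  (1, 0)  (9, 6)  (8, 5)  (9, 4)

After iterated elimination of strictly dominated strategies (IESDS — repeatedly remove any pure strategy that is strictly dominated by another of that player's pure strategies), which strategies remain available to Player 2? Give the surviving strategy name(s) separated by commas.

Alpha, Beta

Row Opt2 is eliminated: Opt1 beats it against every remaining column (Alpha: 5>0, Beta: 8>7, Gamma: 4>0, Delta: 1>0).
Player 2's strategy Gamma is strictly dominated by Beta (Opt1: 9>3, Opt3: 5>0, Opt4: 6>5) and is removed.
For Player 2, Beta strictly dominates Delta on the remaining rows (Opt1: 9>4, Opt3: 5>0, Opt4: 6>4); eliminate Delta.
Among the remaining strategies, none is strictly dominated by another pure strategy of the same player, so the elimination stops.
Surviving strategies — Player 1: {Opt1, Opt3, Opt4}; Player 2: {Alpha, Beta}.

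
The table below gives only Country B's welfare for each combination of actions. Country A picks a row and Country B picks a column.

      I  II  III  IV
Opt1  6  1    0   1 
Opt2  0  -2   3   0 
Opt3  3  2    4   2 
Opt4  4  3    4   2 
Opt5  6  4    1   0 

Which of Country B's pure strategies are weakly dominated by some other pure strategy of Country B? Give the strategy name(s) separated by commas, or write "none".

II, IV

Nothing dominates I: II at Opt1 (6>1); III at Opt1 (6>0); IV at Opt1 (6>1).
II is weakly dominated by I (Opt1: 6>1, Opt2: 0>-2, Opt3: 3>2, Opt4: 4>3, Opt5: 6>4).
III: no other strategy beats it everywhere (I at Opt2 (3>0); II at Opt2 (3>-2); IV at Opt2 (3>0)).
I weakly dominates IV — Opt1: 6>1, Opt2: 0=0, Opt3: 3>2, Opt4: 4>2, Opt5: 6>0.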